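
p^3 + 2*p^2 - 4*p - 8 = (p - 2)*(p + 2)^2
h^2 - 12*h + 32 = (h - 8)*(h - 4)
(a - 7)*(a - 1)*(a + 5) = a^3 - 3*a^2 - 33*a + 35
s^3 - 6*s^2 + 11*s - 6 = (s - 3)*(s - 2)*(s - 1)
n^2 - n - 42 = (n - 7)*(n + 6)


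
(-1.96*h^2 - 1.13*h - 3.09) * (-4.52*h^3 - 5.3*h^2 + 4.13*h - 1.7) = 8.8592*h^5 + 15.4956*h^4 + 11.861*h^3 + 15.0421*h^2 - 10.8407*h + 5.253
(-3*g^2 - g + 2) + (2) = -3*g^2 - g + 4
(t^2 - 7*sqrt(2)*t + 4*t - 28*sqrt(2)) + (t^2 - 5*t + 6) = 2*t^2 - 7*sqrt(2)*t - t - 28*sqrt(2) + 6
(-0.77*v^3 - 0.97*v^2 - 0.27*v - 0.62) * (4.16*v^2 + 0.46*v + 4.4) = -3.2032*v^5 - 4.3894*v^4 - 4.9574*v^3 - 6.9714*v^2 - 1.4732*v - 2.728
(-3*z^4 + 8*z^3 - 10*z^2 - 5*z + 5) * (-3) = 9*z^4 - 24*z^3 + 30*z^2 + 15*z - 15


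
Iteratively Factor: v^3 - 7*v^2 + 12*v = (v - 3)*(v^2 - 4*v) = v*(v - 3)*(v - 4)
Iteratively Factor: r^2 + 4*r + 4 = (r + 2)*(r + 2)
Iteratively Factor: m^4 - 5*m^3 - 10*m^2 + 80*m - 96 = (m - 2)*(m^3 - 3*m^2 - 16*m + 48) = (m - 4)*(m - 2)*(m^2 + m - 12) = (m - 4)*(m - 2)*(m + 4)*(m - 3)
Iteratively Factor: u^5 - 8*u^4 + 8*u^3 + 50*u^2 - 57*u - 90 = (u + 2)*(u^4 - 10*u^3 + 28*u^2 - 6*u - 45) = (u - 3)*(u + 2)*(u^3 - 7*u^2 + 7*u + 15) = (u - 3)^2*(u + 2)*(u^2 - 4*u - 5) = (u - 5)*(u - 3)^2*(u + 2)*(u + 1)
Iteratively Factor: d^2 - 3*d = (d)*(d - 3)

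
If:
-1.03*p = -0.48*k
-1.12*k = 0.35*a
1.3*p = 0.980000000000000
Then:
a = -5.18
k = 1.62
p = 0.75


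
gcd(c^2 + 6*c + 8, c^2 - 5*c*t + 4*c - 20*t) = c + 4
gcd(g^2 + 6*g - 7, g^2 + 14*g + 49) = g + 7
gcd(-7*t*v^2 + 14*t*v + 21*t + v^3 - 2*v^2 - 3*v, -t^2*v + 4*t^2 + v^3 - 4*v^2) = 1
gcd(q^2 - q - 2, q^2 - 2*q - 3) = q + 1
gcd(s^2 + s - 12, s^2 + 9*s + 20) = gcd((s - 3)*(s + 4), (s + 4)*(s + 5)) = s + 4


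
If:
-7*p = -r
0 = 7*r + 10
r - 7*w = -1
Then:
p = -10/49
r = -10/7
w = -3/49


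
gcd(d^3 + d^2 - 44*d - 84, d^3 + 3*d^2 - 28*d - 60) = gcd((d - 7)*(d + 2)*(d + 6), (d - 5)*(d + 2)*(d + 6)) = d^2 + 8*d + 12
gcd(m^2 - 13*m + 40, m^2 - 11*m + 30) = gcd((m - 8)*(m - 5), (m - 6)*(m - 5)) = m - 5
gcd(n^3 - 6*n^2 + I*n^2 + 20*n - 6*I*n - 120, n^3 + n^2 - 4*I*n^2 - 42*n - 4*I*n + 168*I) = n^2 + n*(-6 - 4*I) + 24*I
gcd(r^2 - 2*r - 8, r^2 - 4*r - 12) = r + 2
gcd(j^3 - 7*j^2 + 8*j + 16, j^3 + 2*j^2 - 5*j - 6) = j + 1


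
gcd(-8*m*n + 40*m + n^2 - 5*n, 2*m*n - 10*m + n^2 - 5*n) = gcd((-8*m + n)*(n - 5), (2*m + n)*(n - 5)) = n - 5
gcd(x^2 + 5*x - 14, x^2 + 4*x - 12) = x - 2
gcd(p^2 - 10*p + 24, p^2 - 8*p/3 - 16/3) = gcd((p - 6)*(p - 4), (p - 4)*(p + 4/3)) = p - 4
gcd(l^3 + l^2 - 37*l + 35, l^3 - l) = l - 1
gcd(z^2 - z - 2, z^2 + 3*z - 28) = 1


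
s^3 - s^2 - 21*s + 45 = (s - 3)^2*(s + 5)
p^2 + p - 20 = (p - 4)*(p + 5)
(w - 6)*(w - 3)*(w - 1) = w^3 - 10*w^2 + 27*w - 18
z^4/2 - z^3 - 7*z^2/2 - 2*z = z*(z/2 + 1/2)*(z - 4)*(z + 1)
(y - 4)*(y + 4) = y^2 - 16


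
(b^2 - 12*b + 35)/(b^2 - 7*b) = (b - 5)/b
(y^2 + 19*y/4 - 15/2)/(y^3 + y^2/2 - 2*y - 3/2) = (4*y^2 + 19*y - 30)/(2*(2*y^3 + y^2 - 4*y - 3))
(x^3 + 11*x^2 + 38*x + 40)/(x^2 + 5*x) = x + 6 + 8/x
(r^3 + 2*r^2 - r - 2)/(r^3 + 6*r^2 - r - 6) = (r + 2)/(r + 6)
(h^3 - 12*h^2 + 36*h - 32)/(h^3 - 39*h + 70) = (h^2 - 10*h + 16)/(h^2 + 2*h - 35)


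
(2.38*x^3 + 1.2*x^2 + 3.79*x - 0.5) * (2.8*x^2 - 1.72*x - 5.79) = 6.664*x^5 - 0.7336*x^4 - 5.2322*x^3 - 14.8668*x^2 - 21.0841*x + 2.895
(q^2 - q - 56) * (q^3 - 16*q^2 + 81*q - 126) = q^5 - 17*q^4 + 41*q^3 + 689*q^2 - 4410*q + 7056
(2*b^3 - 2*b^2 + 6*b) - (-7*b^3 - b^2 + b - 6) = 9*b^3 - b^2 + 5*b + 6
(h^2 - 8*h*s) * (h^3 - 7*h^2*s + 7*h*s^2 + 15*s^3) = h^5 - 15*h^4*s + 63*h^3*s^2 - 41*h^2*s^3 - 120*h*s^4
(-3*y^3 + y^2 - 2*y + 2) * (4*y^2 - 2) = -12*y^5 + 4*y^4 - 2*y^3 + 6*y^2 + 4*y - 4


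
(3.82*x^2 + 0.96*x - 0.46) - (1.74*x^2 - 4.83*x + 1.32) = 2.08*x^2 + 5.79*x - 1.78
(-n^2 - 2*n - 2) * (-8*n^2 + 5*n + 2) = 8*n^4 + 11*n^3 + 4*n^2 - 14*n - 4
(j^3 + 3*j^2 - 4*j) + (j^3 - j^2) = 2*j^3 + 2*j^2 - 4*j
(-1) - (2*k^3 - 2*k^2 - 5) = -2*k^3 + 2*k^2 + 4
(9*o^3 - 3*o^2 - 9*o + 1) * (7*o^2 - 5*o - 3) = 63*o^5 - 66*o^4 - 75*o^3 + 61*o^2 + 22*o - 3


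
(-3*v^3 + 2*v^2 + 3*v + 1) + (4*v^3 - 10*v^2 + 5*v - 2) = v^3 - 8*v^2 + 8*v - 1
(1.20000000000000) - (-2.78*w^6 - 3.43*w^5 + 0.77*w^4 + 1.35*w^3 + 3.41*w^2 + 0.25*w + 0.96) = 2.78*w^6 + 3.43*w^5 - 0.77*w^4 - 1.35*w^3 - 3.41*w^2 - 0.25*w + 0.24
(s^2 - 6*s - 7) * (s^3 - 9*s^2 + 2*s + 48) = s^5 - 15*s^4 + 49*s^3 + 99*s^2 - 302*s - 336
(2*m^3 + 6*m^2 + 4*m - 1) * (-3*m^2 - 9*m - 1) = -6*m^5 - 36*m^4 - 68*m^3 - 39*m^2 + 5*m + 1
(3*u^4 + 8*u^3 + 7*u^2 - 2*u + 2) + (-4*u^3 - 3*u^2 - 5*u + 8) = 3*u^4 + 4*u^3 + 4*u^2 - 7*u + 10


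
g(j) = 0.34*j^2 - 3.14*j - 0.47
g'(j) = 0.68*j - 3.14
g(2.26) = -5.83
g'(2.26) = -1.60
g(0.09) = -0.75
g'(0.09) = -3.08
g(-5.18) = 24.92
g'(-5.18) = -6.66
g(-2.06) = 7.44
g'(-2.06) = -4.54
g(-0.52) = 1.25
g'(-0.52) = -3.49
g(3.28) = -7.11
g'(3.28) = -0.91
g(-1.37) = 4.47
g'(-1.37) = -4.07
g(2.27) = -5.85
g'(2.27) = -1.60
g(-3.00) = 12.01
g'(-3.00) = -5.18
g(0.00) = -0.47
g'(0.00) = -3.14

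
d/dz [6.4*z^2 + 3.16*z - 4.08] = 12.8*z + 3.16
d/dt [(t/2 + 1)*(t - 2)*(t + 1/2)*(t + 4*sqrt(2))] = 2*t^3 + 3*t^2/4 + 6*sqrt(2)*t^2 - 4*t + 2*sqrt(2)*t - 8*sqrt(2) - 1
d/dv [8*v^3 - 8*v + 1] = 24*v^2 - 8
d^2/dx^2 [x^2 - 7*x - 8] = 2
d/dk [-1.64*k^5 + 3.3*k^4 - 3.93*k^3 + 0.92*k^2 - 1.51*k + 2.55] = -8.2*k^4 + 13.2*k^3 - 11.79*k^2 + 1.84*k - 1.51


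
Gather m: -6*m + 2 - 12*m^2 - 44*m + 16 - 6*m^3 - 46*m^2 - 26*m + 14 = -6*m^3 - 58*m^2 - 76*m + 32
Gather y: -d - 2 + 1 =-d - 1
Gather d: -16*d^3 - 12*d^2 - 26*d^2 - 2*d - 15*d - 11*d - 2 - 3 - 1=-16*d^3 - 38*d^2 - 28*d - 6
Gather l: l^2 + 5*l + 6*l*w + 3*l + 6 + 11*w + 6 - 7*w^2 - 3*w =l^2 + l*(6*w + 8) - 7*w^2 + 8*w + 12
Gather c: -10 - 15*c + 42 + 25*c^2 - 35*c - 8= 25*c^2 - 50*c + 24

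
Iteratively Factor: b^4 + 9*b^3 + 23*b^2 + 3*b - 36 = (b + 4)*(b^3 + 5*b^2 + 3*b - 9) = (b + 3)*(b + 4)*(b^2 + 2*b - 3) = (b - 1)*(b + 3)*(b + 4)*(b + 3)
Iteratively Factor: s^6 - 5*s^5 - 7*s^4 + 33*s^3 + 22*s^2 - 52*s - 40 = (s + 1)*(s^5 - 6*s^4 - s^3 + 34*s^2 - 12*s - 40) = (s - 2)*(s + 1)*(s^4 - 4*s^3 - 9*s^2 + 16*s + 20) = (s - 2)*(s + 1)*(s + 2)*(s^3 - 6*s^2 + 3*s + 10) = (s - 2)^2*(s + 1)*(s + 2)*(s^2 - 4*s - 5) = (s - 5)*(s - 2)^2*(s + 1)*(s + 2)*(s + 1)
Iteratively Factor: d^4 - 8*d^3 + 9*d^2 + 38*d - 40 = (d + 2)*(d^3 - 10*d^2 + 29*d - 20) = (d - 1)*(d + 2)*(d^2 - 9*d + 20) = (d - 4)*(d - 1)*(d + 2)*(d - 5)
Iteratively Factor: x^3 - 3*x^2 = (x - 3)*(x^2) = x*(x - 3)*(x)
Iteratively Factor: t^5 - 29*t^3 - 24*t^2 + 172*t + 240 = (t - 5)*(t^4 + 5*t^3 - 4*t^2 - 44*t - 48) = (t - 5)*(t + 4)*(t^3 + t^2 - 8*t - 12) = (t - 5)*(t + 2)*(t + 4)*(t^2 - t - 6) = (t - 5)*(t - 3)*(t + 2)*(t + 4)*(t + 2)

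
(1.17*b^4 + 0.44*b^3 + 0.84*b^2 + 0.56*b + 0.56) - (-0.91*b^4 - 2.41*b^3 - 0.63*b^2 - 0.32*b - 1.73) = 2.08*b^4 + 2.85*b^3 + 1.47*b^2 + 0.88*b + 2.29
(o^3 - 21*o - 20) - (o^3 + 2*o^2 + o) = -2*o^2 - 22*o - 20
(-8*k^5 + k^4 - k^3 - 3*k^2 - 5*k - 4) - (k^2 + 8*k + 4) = -8*k^5 + k^4 - k^3 - 4*k^2 - 13*k - 8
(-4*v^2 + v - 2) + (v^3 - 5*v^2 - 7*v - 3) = v^3 - 9*v^2 - 6*v - 5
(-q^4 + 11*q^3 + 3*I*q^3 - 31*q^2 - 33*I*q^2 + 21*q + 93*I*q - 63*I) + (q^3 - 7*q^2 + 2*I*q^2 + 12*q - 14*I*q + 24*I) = -q^4 + 12*q^3 + 3*I*q^3 - 38*q^2 - 31*I*q^2 + 33*q + 79*I*q - 39*I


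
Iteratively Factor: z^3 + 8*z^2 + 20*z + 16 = (z + 2)*(z^2 + 6*z + 8) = (z + 2)*(z + 4)*(z + 2)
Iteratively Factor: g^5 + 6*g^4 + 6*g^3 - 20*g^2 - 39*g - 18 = (g + 3)*(g^4 + 3*g^3 - 3*g^2 - 11*g - 6) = (g + 1)*(g + 3)*(g^3 + 2*g^2 - 5*g - 6) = (g + 1)^2*(g + 3)*(g^2 + g - 6) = (g - 2)*(g + 1)^2*(g + 3)*(g + 3)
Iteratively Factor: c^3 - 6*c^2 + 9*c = (c)*(c^2 - 6*c + 9) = c*(c - 3)*(c - 3)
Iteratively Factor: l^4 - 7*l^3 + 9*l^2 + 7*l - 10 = (l - 2)*(l^3 - 5*l^2 - l + 5) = (l - 2)*(l + 1)*(l^2 - 6*l + 5) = (l - 2)*(l - 1)*(l + 1)*(l - 5)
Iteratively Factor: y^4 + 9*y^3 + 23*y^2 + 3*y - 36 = (y + 3)*(y^3 + 6*y^2 + 5*y - 12) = (y - 1)*(y + 3)*(y^2 + 7*y + 12) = (y - 1)*(y + 3)*(y + 4)*(y + 3)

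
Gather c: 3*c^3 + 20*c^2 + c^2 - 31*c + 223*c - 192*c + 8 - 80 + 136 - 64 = 3*c^3 + 21*c^2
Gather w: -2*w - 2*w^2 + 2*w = -2*w^2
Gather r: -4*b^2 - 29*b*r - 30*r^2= -4*b^2 - 29*b*r - 30*r^2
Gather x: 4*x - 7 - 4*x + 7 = 0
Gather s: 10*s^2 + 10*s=10*s^2 + 10*s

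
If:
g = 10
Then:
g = 10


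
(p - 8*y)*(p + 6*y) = p^2 - 2*p*y - 48*y^2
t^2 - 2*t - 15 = (t - 5)*(t + 3)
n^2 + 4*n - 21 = (n - 3)*(n + 7)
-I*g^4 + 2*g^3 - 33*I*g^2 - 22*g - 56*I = (g - 4*I)*(g - 2*I)*(g + 7*I)*(-I*g + 1)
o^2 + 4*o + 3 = (o + 1)*(o + 3)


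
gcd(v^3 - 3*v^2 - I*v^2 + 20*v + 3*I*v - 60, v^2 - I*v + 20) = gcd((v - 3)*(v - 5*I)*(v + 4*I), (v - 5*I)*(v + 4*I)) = v^2 - I*v + 20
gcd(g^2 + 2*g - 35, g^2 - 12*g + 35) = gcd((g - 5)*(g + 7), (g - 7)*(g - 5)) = g - 5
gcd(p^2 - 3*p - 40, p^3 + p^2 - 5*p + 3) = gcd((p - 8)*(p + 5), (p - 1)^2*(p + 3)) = 1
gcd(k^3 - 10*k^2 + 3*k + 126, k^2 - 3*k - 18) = k^2 - 3*k - 18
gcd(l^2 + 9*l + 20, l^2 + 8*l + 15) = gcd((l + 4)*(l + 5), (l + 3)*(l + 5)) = l + 5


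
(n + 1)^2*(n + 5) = n^3 + 7*n^2 + 11*n + 5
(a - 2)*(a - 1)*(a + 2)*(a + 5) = a^4 + 4*a^3 - 9*a^2 - 16*a + 20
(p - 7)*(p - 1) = p^2 - 8*p + 7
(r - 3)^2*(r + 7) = r^3 + r^2 - 33*r + 63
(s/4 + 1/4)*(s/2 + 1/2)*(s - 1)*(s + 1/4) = s^4/8 + 5*s^3/32 - 3*s^2/32 - 5*s/32 - 1/32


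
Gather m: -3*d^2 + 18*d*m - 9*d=-3*d^2 + 18*d*m - 9*d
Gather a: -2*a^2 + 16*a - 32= -2*a^2 + 16*a - 32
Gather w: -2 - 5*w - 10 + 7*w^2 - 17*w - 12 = 7*w^2 - 22*w - 24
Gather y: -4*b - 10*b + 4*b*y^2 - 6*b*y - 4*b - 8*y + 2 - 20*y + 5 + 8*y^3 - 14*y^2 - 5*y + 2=-18*b + 8*y^3 + y^2*(4*b - 14) + y*(-6*b - 33) + 9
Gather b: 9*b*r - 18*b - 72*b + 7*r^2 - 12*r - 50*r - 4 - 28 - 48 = b*(9*r - 90) + 7*r^2 - 62*r - 80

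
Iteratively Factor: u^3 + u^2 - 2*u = (u - 1)*(u^2 + 2*u) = (u - 1)*(u + 2)*(u)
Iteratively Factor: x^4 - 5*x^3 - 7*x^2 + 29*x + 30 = (x - 5)*(x^3 - 7*x - 6) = (x - 5)*(x - 3)*(x^2 + 3*x + 2) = (x - 5)*(x - 3)*(x + 2)*(x + 1)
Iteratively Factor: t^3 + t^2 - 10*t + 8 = (t - 2)*(t^2 + 3*t - 4) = (t - 2)*(t + 4)*(t - 1)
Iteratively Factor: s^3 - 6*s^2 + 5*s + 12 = (s - 3)*(s^2 - 3*s - 4) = (s - 4)*(s - 3)*(s + 1)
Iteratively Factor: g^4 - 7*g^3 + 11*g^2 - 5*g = (g - 1)*(g^3 - 6*g^2 + 5*g) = (g - 1)^2*(g^2 - 5*g) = (g - 5)*(g - 1)^2*(g)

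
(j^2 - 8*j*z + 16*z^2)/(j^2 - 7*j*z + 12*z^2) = (-j + 4*z)/(-j + 3*z)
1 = 1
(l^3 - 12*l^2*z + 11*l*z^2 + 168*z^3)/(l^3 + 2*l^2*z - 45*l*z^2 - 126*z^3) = (l - 8*z)/(l + 6*z)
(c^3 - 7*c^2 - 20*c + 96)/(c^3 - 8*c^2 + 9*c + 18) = (c^2 - 4*c - 32)/(c^2 - 5*c - 6)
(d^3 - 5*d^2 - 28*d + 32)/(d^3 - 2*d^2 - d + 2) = (d^2 - 4*d - 32)/(d^2 - d - 2)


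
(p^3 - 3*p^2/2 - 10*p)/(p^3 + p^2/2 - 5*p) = (p - 4)/(p - 2)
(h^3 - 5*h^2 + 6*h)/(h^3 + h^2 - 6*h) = (h - 3)/(h + 3)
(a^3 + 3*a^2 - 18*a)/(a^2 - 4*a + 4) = a*(a^2 + 3*a - 18)/(a^2 - 4*a + 4)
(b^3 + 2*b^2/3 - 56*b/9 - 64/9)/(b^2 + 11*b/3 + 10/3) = (9*b^2 - 12*b - 32)/(3*(3*b + 5))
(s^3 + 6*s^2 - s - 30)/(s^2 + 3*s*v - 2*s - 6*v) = (s^2 + 8*s + 15)/(s + 3*v)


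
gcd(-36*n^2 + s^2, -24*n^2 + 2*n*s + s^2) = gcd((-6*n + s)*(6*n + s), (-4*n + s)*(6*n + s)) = 6*n + s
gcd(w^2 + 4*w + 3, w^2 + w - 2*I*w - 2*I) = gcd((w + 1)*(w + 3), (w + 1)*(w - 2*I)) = w + 1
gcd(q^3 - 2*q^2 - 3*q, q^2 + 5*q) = q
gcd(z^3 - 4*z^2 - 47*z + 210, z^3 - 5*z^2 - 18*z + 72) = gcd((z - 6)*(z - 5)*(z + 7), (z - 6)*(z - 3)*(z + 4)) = z - 6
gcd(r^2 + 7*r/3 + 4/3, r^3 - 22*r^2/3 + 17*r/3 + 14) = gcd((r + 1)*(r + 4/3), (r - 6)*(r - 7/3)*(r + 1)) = r + 1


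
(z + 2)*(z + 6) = z^2 + 8*z + 12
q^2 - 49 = (q - 7)*(q + 7)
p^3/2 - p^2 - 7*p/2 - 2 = (p/2 + 1/2)*(p - 4)*(p + 1)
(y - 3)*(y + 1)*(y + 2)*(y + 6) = y^4 + 6*y^3 - 7*y^2 - 48*y - 36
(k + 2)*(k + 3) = k^2 + 5*k + 6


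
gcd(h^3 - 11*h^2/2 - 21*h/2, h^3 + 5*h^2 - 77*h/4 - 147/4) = h + 3/2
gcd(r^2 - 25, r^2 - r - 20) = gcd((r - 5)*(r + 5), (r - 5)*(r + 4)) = r - 5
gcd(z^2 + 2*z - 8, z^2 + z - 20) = 1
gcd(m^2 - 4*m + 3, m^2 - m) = m - 1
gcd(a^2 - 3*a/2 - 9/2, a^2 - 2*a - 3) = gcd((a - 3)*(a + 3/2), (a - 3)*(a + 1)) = a - 3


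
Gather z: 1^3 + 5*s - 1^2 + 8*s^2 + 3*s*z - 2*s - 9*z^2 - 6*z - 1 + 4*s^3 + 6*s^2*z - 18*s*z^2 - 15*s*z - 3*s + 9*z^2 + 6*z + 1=4*s^3 + 8*s^2 - 18*s*z^2 + z*(6*s^2 - 12*s)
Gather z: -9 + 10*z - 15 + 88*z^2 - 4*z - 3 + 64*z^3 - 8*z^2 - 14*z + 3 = 64*z^3 + 80*z^2 - 8*z - 24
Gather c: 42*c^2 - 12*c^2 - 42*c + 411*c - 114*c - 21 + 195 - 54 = 30*c^2 + 255*c + 120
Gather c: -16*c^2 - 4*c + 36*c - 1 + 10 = -16*c^2 + 32*c + 9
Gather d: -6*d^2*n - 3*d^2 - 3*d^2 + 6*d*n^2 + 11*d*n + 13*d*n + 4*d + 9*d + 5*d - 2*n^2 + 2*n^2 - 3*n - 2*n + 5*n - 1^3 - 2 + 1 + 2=d^2*(-6*n - 6) + d*(6*n^2 + 24*n + 18)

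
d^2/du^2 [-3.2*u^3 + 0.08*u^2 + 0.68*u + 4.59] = 0.16 - 19.2*u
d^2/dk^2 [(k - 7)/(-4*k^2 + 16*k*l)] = (k*(k - 4*l)*(3*k - 4*l - 7) - 4*(k - 7)*(k - 2*l)^2)/(2*k^3*(k - 4*l)^3)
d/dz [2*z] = 2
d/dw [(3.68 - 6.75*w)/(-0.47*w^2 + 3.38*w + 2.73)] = (-3.1725*w^2 + 3.4592*w - 30.8659)/(0.2209*w^4 - 3.1772*w^3 + 8.8582*w^2 + 18.4548*w + 7.4529)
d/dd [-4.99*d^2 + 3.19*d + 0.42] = 3.19 - 9.98*d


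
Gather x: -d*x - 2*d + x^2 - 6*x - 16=-2*d + x^2 + x*(-d - 6) - 16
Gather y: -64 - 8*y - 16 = -8*y - 80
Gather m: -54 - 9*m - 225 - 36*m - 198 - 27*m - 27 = -72*m - 504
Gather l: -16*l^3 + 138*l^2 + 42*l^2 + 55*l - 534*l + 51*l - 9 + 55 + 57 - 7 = -16*l^3 + 180*l^2 - 428*l + 96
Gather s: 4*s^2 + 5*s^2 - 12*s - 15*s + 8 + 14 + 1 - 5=9*s^2 - 27*s + 18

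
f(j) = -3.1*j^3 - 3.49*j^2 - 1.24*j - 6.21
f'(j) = -9.3*j^2 - 6.98*j - 1.24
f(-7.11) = 940.40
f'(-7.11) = -421.75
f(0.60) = -8.88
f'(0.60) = -8.78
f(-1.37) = -3.09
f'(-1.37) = -9.13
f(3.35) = -166.08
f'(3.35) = -128.99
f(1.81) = -38.27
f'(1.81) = -44.34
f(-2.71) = 33.22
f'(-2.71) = -50.62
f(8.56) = -2216.94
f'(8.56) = -742.43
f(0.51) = -8.16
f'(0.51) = -7.22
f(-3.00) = 49.80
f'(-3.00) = -64.00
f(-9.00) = 1982.16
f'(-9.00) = -691.72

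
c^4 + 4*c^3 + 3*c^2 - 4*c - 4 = (c - 1)*(c + 1)*(c + 2)^2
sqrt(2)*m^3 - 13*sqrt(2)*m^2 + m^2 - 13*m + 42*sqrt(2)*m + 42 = (m - 7)*(m - 6)*(sqrt(2)*m + 1)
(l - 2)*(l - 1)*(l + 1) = l^3 - 2*l^2 - l + 2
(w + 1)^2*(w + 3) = w^3 + 5*w^2 + 7*w + 3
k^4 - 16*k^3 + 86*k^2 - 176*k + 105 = (k - 7)*(k - 5)*(k - 3)*(k - 1)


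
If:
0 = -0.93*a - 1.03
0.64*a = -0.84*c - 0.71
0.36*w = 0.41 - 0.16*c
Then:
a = -1.11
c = -0.00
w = 1.14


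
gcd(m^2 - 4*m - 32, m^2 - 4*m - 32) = m^2 - 4*m - 32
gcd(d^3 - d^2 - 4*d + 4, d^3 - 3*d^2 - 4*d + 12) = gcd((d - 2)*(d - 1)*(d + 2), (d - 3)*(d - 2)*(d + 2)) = d^2 - 4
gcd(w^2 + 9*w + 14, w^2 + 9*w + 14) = w^2 + 9*w + 14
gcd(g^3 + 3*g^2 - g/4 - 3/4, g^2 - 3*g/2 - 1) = g + 1/2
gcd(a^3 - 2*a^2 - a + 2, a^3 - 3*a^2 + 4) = a^2 - a - 2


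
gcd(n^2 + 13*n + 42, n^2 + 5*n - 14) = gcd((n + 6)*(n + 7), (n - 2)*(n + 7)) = n + 7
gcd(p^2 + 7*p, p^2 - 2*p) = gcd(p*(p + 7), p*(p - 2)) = p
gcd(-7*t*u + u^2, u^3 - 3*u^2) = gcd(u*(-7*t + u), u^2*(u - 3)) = u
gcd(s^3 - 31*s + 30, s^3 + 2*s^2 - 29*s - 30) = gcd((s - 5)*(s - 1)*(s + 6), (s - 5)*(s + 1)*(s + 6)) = s^2 + s - 30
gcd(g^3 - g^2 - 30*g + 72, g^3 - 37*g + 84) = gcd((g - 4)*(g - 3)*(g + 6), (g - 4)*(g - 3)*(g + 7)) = g^2 - 7*g + 12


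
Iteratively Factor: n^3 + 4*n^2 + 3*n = (n + 1)*(n^2 + 3*n) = (n + 1)*(n + 3)*(n)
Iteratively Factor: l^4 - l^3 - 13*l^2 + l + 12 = (l - 1)*(l^3 - 13*l - 12) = (l - 1)*(l + 1)*(l^2 - l - 12) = (l - 4)*(l - 1)*(l + 1)*(l + 3)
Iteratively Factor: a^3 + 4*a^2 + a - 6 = (a + 2)*(a^2 + 2*a - 3) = (a - 1)*(a + 2)*(a + 3)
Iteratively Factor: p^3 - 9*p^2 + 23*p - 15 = (p - 3)*(p^2 - 6*p + 5) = (p - 3)*(p - 1)*(p - 5)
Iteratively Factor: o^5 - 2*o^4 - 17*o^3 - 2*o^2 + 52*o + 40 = (o + 2)*(o^4 - 4*o^3 - 9*o^2 + 16*o + 20) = (o + 2)^2*(o^3 - 6*o^2 + 3*o + 10) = (o + 1)*(o + 2)^2*(o^2 - 7*o + 10) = (o - 5)*(o + 1)*(o + 2)^2*(o - 2)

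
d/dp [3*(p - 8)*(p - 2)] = 6*p - 30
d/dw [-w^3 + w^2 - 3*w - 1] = -3*w^2 + 2*w - 3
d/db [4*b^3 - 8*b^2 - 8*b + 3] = 12*b^2 - 16*b - 8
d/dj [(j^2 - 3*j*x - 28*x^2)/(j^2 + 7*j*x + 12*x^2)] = 10*x/(j^2 + 6*j*x + 9*x^2)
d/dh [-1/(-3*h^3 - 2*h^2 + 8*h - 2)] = (-9*h^2 - 4*h + 8)/(3*h^3 + 2*h^2 - 8*h + 2)^2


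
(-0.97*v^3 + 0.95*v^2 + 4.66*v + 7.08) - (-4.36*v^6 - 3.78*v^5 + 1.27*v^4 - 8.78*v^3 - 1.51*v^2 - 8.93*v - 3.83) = 4.36*v^6 + 3.78*v^5 - 1.27*v^4 + 7.81*v^3 + 2.46*v^2 + 13.59*v + 10.91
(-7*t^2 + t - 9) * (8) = -56*t^2 + 8*t - 72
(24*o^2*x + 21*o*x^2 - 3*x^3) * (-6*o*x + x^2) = -144*o^3*x^2 - 102*o^2*x^3 + 39*o*x^4 - 3*x^5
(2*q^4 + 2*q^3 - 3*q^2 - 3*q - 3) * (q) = 2*q^5 + 2*q^4 - 3*q^3 - 3*q^2 - 3*q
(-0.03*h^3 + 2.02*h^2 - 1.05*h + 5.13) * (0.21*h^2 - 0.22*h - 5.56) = -0.0063*h^5 + 0.4308*h^4 - 0.4981*h^3 - 9.9229*h^2 + 4.7094*h - 28.5228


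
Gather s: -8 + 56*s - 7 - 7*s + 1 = 49*s - 14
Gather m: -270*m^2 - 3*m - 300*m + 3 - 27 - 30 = -270*m^2 - 303*m - 54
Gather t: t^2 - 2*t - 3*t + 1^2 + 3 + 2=t^2 - 5*t + 6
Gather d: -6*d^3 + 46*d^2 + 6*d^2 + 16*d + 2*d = -6*d^3 + 52*d^2 + 18*d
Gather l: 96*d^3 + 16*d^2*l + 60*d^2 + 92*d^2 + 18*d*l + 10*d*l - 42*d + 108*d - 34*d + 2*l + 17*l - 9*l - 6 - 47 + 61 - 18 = 96*d^3 + 152*d^2 + 32*d + l*(16*d^2 + 28*d + 10) - 10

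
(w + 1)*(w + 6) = w^2 + 7*w + 6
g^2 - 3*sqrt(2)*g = g*(g - 3*sqrt(2))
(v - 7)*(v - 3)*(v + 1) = v^3 - 9*v^2 + 11*v + 21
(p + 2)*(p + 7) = p^2 + 9*p + 14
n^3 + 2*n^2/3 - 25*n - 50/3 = (n - 5)*(n + 2/3)*(n + 5)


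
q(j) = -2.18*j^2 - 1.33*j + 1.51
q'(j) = -4.36*j - 1.33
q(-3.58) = -21.67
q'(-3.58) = 14.28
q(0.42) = 0.57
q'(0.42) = -3.16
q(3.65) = -32.39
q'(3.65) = -17.24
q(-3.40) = -19.17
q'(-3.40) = 13.49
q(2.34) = -13.54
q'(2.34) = -11.53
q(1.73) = -7.32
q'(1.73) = -8.87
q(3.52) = -30.18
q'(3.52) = -16.68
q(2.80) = -19.31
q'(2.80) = -13.54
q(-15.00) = -469.04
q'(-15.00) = 64.07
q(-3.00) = -14.12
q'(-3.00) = 11.75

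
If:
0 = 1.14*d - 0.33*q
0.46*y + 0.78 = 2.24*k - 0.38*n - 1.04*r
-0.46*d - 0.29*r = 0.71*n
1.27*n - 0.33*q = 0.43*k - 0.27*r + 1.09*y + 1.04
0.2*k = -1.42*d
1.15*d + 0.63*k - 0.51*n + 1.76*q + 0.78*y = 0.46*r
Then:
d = 0.04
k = -0.31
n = 0.52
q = 0.15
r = -1.34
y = -0.60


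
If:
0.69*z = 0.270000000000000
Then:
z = 0.39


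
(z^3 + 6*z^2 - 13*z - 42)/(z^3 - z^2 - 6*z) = (z + 7)/z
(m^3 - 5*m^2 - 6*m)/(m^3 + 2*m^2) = (m^2 - 5*m - 6)/(m*(m + 2))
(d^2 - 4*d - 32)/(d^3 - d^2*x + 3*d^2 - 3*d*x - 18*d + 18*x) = (d^2 - 4*d - 32)/(d^3 - d^2*x + 3*d^2 - 3*d*x - 18*d + 18*x)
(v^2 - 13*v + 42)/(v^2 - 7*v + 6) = (v - 7)/(v - 1)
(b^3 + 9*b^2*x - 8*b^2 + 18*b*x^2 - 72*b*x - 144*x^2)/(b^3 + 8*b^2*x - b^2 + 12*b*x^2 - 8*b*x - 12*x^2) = (b^2 + 3*b*x - 8*b - 24*x)/(b^2 + 2*b*x - b - 2*x)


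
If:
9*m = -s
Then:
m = -s/9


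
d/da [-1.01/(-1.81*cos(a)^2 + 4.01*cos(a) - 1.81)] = (3.6562*cos(a) - 4.0501)*sin(a)/(1.81*cos(a)^2 - 4.01*cos(a) + 1.81)^2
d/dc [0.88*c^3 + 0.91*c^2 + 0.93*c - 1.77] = 2.64*c^2 + 1.82*c + 0.93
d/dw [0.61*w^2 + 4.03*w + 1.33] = 1.22*w + 4.03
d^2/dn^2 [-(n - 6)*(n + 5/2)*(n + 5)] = -6*n - 3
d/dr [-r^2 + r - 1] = 1 - 2*r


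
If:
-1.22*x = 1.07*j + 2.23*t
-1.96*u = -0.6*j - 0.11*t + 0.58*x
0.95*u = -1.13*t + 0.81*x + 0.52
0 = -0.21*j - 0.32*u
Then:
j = -0.10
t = 0.20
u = 0.06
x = -0.28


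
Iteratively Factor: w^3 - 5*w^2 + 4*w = (w - 1)*(w^2 - 4*w) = (w - 4)*(w - 1)*(w)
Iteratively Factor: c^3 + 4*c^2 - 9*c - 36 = (c - 3)*(c^2 + 7*c + 12) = (c - 3)*(c + 3)*(c + 4)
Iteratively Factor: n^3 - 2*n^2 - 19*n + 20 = (n + 4)*(n^2 - 6*n + 5) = (n - 1)*(n + 4)*(n - 5)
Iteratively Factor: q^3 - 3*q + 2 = (q - 1)*(q^2 + q - 2) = (q - 1)^2*(q + 2)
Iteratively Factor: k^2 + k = (k)*(k + 1)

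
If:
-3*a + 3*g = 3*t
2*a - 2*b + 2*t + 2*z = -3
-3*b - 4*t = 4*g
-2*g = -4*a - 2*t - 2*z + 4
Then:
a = 2 - z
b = 4*z/11 + 20/11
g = 7/22 - 7*z/11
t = 4*z/11 - 37/22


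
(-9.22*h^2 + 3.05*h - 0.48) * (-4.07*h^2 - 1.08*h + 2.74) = 37.5254*h^4 - 2.4559*h^3 - 26.6032*h^2 + 8.8754*h - 1.3152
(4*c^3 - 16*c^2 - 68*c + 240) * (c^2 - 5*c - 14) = 4*c^5 - 36*c^4 - 44*c^3 + 804*c^2 - 248*c - 3360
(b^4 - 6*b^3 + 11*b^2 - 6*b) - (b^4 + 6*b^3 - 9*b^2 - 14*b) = -12*b^3 + 20*b^2 + 8*b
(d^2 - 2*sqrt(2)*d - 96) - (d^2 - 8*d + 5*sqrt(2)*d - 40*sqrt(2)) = -7*sqrt(2)*d + 8*d - 96 + 40*sqrt(2)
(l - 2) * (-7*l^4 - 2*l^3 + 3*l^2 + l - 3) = -7*l^5 + 12*l^4 + 7*l^3 - 5*l^2 - 5*l + 6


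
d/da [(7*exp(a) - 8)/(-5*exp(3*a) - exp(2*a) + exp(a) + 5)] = ((7*exp(a) - 8)*(15*exp(2*a) + 2*exp(a) - 1) - 35*exp(3*a) - 7*exp(2*a) + 7*exp(a) + 35)*exp(a)/(5*exp(3*a) + exp(2*a) - exp(a) - 5)^2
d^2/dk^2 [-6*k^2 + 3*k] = -12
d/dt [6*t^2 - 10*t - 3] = 12*t - 10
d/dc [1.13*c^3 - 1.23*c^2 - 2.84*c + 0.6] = 3.39*c^2 - 2.46*c - 2.84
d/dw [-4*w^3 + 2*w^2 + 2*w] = -12*w^2 + 4*w + 2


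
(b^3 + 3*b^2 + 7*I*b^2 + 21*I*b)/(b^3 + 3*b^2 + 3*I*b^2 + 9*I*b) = (b + 7*I)/(b + 3*I)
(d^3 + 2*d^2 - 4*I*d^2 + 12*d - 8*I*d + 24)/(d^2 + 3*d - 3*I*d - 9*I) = (d^3 + d^2*(2 - 4*I) + d*(12 - 8*I) + 24)/(d^2 + d*(3 - 3*I) - 9*I)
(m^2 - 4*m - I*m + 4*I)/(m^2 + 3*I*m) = (m^2 - 4*m - I*m + 4*I)/(m*(m + 3*I))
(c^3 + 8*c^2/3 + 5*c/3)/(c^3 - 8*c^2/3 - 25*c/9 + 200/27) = 9*c*(c + 1)/(9*c^2 - 39*c + 40)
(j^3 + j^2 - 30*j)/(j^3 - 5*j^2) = (j + 6)/j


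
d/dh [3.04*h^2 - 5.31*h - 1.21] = 6.08*h - 5.31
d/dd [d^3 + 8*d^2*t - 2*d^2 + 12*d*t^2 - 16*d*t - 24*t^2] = 3*d^2 + 16*d*t - 4*d + 12*t^2 - 16*t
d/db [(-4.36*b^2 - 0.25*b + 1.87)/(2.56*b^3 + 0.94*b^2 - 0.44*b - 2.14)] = (11.1616*b^4 + 1.28*b^3 - 12.2082*b^2 + 15.1452*b + 1.3578)/(6.5536*b^6 + 4.8128*b^5 - 1.3692*b^4 - 11.784*b^3 - 3.8296*b^2 + 1.8832*b + 4.5796)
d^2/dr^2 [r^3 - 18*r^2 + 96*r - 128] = 6*r - 36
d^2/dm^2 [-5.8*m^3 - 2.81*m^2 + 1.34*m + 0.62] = -34.8*m - 5.62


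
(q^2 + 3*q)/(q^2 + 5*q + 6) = q/(q + 2)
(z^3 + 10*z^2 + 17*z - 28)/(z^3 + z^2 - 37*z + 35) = (z + 4)/(z - 5)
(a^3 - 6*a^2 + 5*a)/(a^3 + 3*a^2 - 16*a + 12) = a*(a - 5)/(a^2 + 4*a - 12)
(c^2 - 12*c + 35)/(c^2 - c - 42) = (c - 5)/(c + 6)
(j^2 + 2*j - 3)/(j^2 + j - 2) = (j + 3)/(j + 2)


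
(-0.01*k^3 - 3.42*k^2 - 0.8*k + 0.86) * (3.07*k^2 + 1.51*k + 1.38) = -0.0307*k^5 - 10.5145*k^4 - 7.634*k^3 - 3.2874*k^2 + 0.1946*k + 1.1868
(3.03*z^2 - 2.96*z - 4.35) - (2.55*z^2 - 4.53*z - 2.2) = 0.48*z^2 + 1.57*z - 2.15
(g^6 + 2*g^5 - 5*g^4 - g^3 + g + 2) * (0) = 0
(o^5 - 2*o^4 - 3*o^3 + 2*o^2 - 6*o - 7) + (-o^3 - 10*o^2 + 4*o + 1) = o^5 - 2*o^4 - 4*o^3 - 8*o^2 - 2*o - 6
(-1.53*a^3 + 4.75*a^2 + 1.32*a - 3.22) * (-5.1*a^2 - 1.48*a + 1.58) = 7.803*a^5 - 21.9606*a^4 - 16.1794*a^3 + 21.9734*a^2 + 6.8512*a - 5.0876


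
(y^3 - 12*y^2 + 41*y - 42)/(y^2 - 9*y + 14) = y - 3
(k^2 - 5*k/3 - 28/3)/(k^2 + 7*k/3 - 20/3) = (3*k^2 - 5*k - 28)/(3*k^2 + 7*k - 20)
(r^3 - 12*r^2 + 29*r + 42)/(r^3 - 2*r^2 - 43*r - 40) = (r^2 - 13*r + 42)/(r^2 - 3*r - 40)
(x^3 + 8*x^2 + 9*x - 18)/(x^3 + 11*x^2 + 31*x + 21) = (x^2 + 5*x - 6)/(x^2 + 8*x + 7)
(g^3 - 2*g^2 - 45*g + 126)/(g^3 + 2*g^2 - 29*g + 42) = (g - 6)/(g - 2)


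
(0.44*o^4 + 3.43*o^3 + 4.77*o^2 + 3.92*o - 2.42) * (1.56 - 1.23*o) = -0.5412*o^5 - 3.5325*o^4 - 0.516299999999999*o^3 + 2.6196*o^2 + 9.0918*o - 3.7752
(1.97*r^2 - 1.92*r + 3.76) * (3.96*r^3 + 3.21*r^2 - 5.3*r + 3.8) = 7.8012*r^5 - 1.2795*r^4 - 1.7146*r^3 + 29.7316*r^2 - 27.224*r + 14.288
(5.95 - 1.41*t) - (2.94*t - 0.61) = 6.56 - 4.35*t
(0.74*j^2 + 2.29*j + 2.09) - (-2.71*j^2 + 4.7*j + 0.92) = 3.45*j^2 - 2.41*j + 1.17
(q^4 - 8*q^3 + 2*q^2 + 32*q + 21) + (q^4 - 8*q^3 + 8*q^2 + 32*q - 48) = 2*q^4 - 16*q^3 + 10*q^2 + 64*q - 27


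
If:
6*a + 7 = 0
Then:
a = -7/6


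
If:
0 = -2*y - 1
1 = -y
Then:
No Solution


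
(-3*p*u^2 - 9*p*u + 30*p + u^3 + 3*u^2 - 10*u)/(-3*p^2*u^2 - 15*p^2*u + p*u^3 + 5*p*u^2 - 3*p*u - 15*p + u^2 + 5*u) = (u - 2)/(p*u + 1)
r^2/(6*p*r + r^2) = r/(6*p + r)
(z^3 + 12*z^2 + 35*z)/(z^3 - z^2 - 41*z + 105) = z*(z + 5)/(z^2 - 8*z + 15)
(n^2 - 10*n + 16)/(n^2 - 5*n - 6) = (-n^2 + 10*n - 16)/(-n^2 + 5*n + 6)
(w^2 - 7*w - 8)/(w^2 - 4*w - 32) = (w + 1)/(w + 4)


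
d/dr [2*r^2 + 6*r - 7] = 4*r + 6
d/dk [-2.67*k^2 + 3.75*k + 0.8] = 3.75 - 5.34*k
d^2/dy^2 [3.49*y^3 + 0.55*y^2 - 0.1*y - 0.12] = 20.94*y + 1.1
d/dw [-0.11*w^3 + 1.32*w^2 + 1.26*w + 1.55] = -0.33*w^2 + 2.64*w + 1.26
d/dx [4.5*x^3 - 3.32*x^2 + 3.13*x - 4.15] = 13.5*x^2 - 6.64*x + 3.13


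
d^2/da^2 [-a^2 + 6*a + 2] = -2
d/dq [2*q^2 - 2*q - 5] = 4*q - 2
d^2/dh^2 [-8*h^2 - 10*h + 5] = -16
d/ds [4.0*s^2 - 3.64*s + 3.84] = 8.0*s - 3.64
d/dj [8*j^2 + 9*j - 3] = 16*j + 9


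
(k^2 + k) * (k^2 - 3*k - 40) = k^4 - 2*k^3 - 43*k^2 - 40*k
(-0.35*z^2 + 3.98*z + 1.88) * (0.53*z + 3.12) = -0.1855*z^3 + 1.0174*z^2 + 13.414*z + 5.8656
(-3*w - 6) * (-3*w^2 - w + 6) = 9*w^3 + 21*w^2 - 12*w - 36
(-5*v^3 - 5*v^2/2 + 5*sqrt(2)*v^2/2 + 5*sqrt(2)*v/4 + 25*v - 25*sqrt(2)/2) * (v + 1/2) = -5*v^4 - 5*v^3 + 5*sqrt(2)*v^3/2 + 5*sqrt(2)*v^2/2 + 95*v^2/4 - 95*sqrt(2)*v/8 + 25*v/2 - 25*sqrt(2)/4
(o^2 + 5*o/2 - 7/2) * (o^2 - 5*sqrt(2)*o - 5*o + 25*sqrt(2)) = o^4 - 5*sqrt(2)*o^3 - 5*o^3/2 - 16*o^2 + 25*sqrt(2)*o^2/2 + 35*o/2 + 80*sqrt(2)*o - 175*sqrt(2)/2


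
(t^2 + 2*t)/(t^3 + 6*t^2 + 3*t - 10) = t/(t^2 + 4*t - 5)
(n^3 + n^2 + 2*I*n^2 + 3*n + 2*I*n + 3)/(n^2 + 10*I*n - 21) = (n^2 + n*(1 - I) - I)/(n + 7*I)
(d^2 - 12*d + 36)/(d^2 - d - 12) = (-d^2 + 12*d - 36)/(-d^2 + d + 12)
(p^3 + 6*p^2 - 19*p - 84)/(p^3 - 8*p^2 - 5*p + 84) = (p + 7)/(p - 7)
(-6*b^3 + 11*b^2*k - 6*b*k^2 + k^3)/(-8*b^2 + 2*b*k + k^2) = (3*b^2 - 4*b*k + k^2)/(4*b + k)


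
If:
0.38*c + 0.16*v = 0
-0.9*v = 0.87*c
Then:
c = 0.00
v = 0.00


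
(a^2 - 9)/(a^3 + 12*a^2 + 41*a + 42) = (a - 3)/(a^2 + 9*a + 14)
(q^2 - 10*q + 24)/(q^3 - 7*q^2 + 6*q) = (q - 4)/(q*(q - 1))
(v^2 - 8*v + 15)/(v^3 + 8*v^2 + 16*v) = (v^2 - 8*v + 15)/(v*(v^2 + 8*v + 16))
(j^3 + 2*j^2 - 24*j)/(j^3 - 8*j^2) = (j^2 + 2*j - 24)/(j*(j - 8))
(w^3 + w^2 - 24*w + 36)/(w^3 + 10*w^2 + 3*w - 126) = (w - 2)/(w + 7)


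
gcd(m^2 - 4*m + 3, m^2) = 1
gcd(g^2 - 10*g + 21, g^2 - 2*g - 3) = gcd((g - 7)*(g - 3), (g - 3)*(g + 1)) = g - 3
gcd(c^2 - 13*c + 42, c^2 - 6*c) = c - 6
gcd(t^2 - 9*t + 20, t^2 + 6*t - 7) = 1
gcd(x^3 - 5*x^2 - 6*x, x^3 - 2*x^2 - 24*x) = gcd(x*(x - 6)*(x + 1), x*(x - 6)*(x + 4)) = x^2 - 6*x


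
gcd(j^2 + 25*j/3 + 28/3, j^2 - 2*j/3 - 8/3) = j + 4/3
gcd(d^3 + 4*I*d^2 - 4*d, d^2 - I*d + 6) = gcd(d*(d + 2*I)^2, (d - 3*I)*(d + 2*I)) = d + 2*I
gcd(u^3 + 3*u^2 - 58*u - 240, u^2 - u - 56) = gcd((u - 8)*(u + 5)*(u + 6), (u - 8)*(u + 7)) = u - 8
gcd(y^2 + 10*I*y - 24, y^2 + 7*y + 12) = 1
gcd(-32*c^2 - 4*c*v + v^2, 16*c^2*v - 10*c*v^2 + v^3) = -8*c + v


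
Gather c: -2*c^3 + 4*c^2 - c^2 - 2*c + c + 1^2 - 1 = -2*c^3 + 3*c^2 - c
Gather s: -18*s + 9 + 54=63 - 18*s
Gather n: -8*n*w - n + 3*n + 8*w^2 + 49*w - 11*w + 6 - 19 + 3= n*(2 - 8*w) + 8*w^2 + 38*w - 10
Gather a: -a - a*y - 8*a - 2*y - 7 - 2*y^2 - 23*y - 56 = a*(-y - 9) - 2*y^2 - 25*y - 63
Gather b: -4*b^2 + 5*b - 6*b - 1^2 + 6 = -4*b^2 - b + 5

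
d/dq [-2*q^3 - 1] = -6*q^2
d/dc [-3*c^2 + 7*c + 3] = 7 - 6*c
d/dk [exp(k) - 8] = exp(k)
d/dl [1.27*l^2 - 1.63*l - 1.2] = 2.54*l - 1.63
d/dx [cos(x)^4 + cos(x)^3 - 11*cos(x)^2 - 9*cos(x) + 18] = (-4*cos(x)^3 - 3*cos(x)^2 + 22*cos(x) + 9)*sin(x)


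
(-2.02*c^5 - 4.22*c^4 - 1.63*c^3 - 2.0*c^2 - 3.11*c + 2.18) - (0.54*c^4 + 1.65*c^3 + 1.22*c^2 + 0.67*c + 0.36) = -2.02*c^5 - 4.76*c^4 - 3.28*c^3 - 3.22*c^2 - 3.78*c + 1.82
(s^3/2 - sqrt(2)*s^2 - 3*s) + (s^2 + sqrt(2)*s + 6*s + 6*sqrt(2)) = s^3/2 - sqrt(2)*s^2 + s^2 + sqrt(2)*s + 3*s + 6*sqrt(2)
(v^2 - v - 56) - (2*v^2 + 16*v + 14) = -v^2 - 17*v - 70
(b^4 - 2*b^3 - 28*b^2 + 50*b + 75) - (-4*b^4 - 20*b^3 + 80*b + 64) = 5*b^4 + 18*b^3 - 28*b^2 - 30*b + 11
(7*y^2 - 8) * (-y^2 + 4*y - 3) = -7*y^4 + 28*y^3 - 13*y^2 - 32*y + 24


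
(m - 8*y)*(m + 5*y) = m^2 - 3*m*y - 40*y^2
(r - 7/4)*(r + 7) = r^2 + 21*r/4 - 49/4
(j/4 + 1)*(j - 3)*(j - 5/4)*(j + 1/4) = j^4/4 - 213*j^2/64 + 187*j/64 + 15/16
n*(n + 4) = n^2 + 4*n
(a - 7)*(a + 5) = a^2 - 2*a - 35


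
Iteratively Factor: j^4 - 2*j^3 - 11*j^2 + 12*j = (j - 4)*(j^3 + 2*j^2 - 3*j) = (j - 4)*(j - 1)*(j^2 + 3*j) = (j - 4)*(j - 1)*(j + 3)*(j)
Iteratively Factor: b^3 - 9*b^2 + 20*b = (b - 4)*(b^2 - 5*b) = b*(b - 4)*(b - 5)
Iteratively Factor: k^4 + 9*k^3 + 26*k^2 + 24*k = (k + 2)*(k^3 + 7*k^2 + 12*k) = (k + 2)*(k + 3)*(k^2 + 4*k) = k*(k + 2)*(k + 3)*(k + 4)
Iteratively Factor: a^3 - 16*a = (a)*(a^2 - 16) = a*(a - 4)*(a + 4)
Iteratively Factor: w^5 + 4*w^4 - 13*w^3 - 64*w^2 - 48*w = (w)*(w^4 + 4*w^3 - 13*w^2 - 64*w - 48) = w*(w + 3)*(w^3 + w^2 - 16*w - 16) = w*(w + 1)*(w + 3)*(w^2 - 16) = w*(w - 4)*(w + 1)*(w + 3)*(w + 4)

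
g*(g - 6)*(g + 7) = g^3 + g^2 - 42*g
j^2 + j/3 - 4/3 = (j - 1)*(j + 4/3)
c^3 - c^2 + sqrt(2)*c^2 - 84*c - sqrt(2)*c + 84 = (c - 1)*(c - 6*sqrt(2))*(c + 7*sqrt(2))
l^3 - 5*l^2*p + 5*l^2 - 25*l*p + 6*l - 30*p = (l + 2)*(l + 3)*(l - 5*p)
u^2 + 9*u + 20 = (u + 4)*(u + 5)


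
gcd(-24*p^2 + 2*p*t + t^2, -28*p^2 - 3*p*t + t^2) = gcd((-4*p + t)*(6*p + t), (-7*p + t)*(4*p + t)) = 1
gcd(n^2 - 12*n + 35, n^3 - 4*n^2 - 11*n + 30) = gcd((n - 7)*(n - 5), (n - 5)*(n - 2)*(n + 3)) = n - 5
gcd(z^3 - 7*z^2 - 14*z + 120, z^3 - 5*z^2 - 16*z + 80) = z^2 - z - 20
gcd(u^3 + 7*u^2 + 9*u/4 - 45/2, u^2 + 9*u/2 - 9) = u^2 + 9*u/2 - 9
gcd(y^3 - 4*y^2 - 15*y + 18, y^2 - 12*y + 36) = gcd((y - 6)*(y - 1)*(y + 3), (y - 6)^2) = y - 6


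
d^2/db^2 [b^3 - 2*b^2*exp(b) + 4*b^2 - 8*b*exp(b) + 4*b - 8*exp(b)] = -2*b^2*exp(b) - 16*b*exp(b) + 6*b - 28*exp(b) + 8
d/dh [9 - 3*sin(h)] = -3*cos(h)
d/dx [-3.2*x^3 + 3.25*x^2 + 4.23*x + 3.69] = -9.6*x^2 + 6.5*x + 4.23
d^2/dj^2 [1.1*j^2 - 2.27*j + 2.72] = 2.20000000000000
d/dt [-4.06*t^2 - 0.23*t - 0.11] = -8.12*t - 0.23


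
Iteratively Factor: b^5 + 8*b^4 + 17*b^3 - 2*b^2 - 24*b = (b - 1)*(b^4 + 9*b^3 + 26*b^2 + 24*b) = (b - 1)*(b + 4)*(b^3 + 5*b^2 + 6*b) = b*(b - 1)*(b + 4)*(b^2 + 5*b + 6) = b*(b - 1)*(b + 3)*(b + 4)*(b + 2)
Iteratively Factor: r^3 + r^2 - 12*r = (r - 3)*(r^2 + 4*r) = (r - 3)*(r + 4)*(r)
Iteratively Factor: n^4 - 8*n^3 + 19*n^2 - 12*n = (n - 1)*(n^3 - 7*n^2 + 12*n) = (n - 4)*(n - 1)*(n^2 - 3*n) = n*(n - 4)*(n - 1)*(n - 3)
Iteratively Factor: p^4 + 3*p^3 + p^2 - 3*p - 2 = (p + 1)*(p^3 + 2*p^2 - p - 2) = (p + 1)^2*(p^2 + p - 2) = (p - 1)*(p + 1)^2*(p + 2)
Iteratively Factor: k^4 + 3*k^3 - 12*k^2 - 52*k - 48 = (k - 4)*(k^3 + 7*k^2 + 16*k + 12) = (k - 4)*(k + 2)*(k^2 + 5*k + 6) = (k - 4)*(k + 2)^2*(k + 3)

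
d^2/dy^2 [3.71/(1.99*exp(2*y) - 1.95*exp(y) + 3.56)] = ((7.2345 - 29.5316*exp(y))*(1.99*exp(2*y) - 1.95*exp(y) + 3.56) + 3.71*(3.98*exp(y) - 1.95)*(7.96*exp(y) - 3.9)*exp(y))*exp(y)/(1.99*exp(2*y) - 1.95*exp(y) + 3.56)^3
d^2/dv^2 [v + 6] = 0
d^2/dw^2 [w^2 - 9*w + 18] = 2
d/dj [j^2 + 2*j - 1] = 2*j + 2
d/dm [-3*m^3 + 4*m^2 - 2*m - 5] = -9*m^2 + 8*m - 2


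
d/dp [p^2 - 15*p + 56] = 2*p - 15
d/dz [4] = 0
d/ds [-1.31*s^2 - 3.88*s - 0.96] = -2.62*s - 3.88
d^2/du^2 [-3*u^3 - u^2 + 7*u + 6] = -18*u - 2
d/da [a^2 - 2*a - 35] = 2*a - 2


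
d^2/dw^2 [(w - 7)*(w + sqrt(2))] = 2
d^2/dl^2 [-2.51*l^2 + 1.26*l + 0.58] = -5.02000000000000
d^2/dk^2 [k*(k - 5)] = 2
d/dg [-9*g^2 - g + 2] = -18*g - 1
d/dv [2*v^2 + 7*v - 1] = 4*v + 7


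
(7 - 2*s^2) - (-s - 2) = -2*s^2 + s + 9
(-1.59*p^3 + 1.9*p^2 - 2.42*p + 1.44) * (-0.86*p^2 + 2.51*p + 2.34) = 1.3674*p^5 - 5.6249*p^4 + 3.1296*p^3 - 2.8666*p^2 - 2.0484*p + 3.3696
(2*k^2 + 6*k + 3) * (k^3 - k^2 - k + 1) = 2*k^5 + 4*k^4 - 5*k^3 - 7*k^2 + 3*k + 3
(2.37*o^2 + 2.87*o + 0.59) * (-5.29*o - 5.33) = -12.5373*o^3 - 27.8144*o^2 - 18.4182*o - 3.1447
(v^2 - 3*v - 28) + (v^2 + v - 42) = 2*v^2 - 2*v - 70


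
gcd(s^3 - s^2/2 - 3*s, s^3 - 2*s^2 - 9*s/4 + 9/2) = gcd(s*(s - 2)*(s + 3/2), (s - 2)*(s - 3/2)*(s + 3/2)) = s^2 - s/2 - 3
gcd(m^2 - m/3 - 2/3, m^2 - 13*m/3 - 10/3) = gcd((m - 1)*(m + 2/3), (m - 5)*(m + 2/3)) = m + 2/3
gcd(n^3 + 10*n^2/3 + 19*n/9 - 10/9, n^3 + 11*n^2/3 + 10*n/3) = n^2 + 11*n/3 + 10/3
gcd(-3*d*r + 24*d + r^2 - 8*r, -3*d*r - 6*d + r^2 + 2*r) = -3*d + r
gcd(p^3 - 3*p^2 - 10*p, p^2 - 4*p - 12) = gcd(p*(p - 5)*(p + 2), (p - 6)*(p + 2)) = p + 2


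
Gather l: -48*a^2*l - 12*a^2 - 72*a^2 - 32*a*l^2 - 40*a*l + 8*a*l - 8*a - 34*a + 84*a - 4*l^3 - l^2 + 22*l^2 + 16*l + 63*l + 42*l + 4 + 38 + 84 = -84*a^2 + 42*a - 4*l^3 + l^2*(21 - 32*a) + l*(-48*a^2 - 32*a + 121) + 126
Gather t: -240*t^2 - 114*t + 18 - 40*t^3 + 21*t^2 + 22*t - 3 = -40*t^3 - 219*t^2 - 92*t + 15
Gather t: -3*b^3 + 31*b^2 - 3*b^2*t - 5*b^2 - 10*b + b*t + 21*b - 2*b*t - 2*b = -3*b^3 + 26*b^2 + 9*b + t*(-3*b^2 - b)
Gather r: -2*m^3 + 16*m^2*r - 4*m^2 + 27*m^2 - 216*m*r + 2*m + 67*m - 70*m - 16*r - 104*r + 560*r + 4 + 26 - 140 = -2*m^3 + 23*m^2 - m + r*(16*m^2 - 216*m + 440) - 110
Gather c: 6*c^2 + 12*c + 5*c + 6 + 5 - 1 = 6*c^2 + 17*c + 10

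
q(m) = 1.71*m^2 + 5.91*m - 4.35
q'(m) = 3.42*m + 5.91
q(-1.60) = -9.43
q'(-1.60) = 0.44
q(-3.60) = -3.46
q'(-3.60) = -6.40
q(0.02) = -4.23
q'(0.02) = 5.98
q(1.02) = 3.46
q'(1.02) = 9.40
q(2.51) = 21.26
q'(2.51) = 14.49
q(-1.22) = -9.02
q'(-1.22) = 1.74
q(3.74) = 41.67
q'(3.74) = 18.70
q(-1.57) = -9.41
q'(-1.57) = 0.54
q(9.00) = 187.35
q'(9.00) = 36.69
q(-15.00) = 291.75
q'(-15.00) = -45.39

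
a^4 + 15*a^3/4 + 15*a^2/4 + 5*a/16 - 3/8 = (a - 1/4)*(a + 1/2)*(a + 3/2)*(a + 2)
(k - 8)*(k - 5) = k^2 - 13*k + 40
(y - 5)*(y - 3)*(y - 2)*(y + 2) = y^4 - 8*y^3 + 11*y^2 + 32*y - 60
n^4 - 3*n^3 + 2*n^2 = n^2*(n - 2)*(n - 1)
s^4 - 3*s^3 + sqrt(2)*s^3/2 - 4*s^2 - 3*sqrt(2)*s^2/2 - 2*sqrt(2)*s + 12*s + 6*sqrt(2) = (s - 3)*(s - 2)*(s + 2)*(s + sqrt(2)/2)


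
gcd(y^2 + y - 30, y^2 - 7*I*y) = 1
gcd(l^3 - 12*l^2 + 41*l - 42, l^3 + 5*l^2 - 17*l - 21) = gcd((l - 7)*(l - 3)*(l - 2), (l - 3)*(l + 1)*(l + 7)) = l - 3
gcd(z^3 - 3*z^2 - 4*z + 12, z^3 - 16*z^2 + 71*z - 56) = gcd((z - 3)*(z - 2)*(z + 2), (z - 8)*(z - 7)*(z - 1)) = 1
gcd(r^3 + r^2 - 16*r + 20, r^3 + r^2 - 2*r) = 1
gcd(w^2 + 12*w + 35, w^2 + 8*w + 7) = w + 7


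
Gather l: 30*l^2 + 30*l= 30*l^2 + 30*l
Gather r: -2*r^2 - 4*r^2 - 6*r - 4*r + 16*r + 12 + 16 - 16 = -6*r^2 + 6*r + 12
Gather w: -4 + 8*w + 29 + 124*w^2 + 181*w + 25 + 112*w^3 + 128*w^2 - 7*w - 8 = 112*w^3 + 252*w^2 + 182*w + 42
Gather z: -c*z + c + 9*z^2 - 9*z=c + 9*z^2 + z*(-c - 9)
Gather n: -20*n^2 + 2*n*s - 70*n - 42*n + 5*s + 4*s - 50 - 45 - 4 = -20*n^2 + n*(2*s - 112) + 9*s - 99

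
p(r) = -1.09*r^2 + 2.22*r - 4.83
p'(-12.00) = 28.38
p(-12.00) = -188.43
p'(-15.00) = 34.92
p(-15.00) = -283.38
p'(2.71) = -3.69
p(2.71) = -6.82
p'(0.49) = 1.15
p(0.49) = -4.00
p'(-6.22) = 15.78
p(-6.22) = -60.81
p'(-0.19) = 2.63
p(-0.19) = -5.29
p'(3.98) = -6.46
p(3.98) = -13.26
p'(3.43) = -5.26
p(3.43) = -10.04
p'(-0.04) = 2.31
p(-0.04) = -4.92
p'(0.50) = 1.13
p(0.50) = -3.99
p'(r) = 2.22 - 2.18*r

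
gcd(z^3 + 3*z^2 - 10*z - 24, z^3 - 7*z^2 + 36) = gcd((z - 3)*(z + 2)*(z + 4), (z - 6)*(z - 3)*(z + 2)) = z^2 - z - 6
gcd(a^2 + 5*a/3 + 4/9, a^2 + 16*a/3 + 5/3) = a + 1/3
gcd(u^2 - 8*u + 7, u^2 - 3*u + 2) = u - 1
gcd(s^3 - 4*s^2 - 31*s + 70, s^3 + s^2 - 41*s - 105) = s^2 - 2*s - 35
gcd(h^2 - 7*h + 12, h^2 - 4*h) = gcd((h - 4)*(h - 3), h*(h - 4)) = h - 4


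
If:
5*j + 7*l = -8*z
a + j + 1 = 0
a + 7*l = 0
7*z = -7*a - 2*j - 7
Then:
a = -75/82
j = -7/82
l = 75/574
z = -5/82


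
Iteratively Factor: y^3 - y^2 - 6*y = (y - 3)*(y^2 + 2*y) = (y - 3)*(y + 2)*(y)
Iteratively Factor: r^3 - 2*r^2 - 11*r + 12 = (r - 1)*(r^2 - r - 12) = (r - 1)*(r + 3)*(r - 4)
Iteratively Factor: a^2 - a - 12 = (a - 4)*(a + 3)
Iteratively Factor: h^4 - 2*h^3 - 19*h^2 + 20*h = (h)*(h^3 - 2*h^2 - 19*h + 20) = h*(h - 5)*(h^2 + 3*h - 4) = h*(h - 5)*(h + 4)*(h - 1)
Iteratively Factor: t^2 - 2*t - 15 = (t + 3)*(t - 5)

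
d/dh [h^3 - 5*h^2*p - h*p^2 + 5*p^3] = 3*h^2 - 10*h*p - p^2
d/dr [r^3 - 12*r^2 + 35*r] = 3*r^2 - 24*r + 35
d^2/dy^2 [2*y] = 0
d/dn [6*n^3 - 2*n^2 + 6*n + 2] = 18*n^2 - 4*n + 6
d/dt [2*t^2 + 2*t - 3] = 4*t + 2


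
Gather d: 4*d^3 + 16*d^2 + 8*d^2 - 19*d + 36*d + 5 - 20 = 4*d^3 + 24*d^2 + 17*d - 15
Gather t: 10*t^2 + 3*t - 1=10*t^2 + 3*t - 1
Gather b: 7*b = 7*b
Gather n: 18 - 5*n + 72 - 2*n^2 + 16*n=-2*n^2 + 11*n + 90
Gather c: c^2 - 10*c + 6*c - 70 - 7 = c^2 - 4*c - 77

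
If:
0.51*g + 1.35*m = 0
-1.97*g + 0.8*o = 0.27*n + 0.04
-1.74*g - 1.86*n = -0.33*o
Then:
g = 0.437922614575507*o - 0.0232907588279489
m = 0.0087987311127807 - 0.165437432172969*o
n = 0.0217881292261458 - 0.2322501878287*o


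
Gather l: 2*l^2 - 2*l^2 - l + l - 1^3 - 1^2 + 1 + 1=0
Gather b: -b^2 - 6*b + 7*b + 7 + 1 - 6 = -b^2 + b + 2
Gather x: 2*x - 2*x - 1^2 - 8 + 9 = 0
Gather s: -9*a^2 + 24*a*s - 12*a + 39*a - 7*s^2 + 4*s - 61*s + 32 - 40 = -9*a^2 + 27*a - 7*s^2 + s*(24*a - 57) - 8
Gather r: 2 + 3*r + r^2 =r^2 + 3*r + 2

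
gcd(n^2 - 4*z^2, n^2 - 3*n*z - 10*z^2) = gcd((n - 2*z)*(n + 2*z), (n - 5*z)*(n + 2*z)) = n + 2*z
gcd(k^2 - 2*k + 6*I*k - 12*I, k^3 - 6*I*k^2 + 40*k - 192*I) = k + 6*I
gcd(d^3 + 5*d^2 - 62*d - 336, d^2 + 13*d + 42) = d^2 + 13*d + 42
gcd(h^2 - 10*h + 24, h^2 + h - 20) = h - 4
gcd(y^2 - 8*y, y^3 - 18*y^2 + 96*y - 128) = y - 8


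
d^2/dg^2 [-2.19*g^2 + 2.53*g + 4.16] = -4.38000000000000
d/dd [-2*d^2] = -4*d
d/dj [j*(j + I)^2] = (j + I)*(3*j + I)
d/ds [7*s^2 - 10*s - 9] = 14*s - 10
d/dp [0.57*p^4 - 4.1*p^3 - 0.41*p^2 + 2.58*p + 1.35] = 2.28*p^3 - 12.3*p^2 - 0.82*p + 2.58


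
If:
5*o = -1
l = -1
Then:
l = -1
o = -1/5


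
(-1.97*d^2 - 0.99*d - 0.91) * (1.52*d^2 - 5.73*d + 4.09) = -2.9944*d^4 + 9.7833*d^3 - 3.7678*d^2 + 1.1652*d - 3.7219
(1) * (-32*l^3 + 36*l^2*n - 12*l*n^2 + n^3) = -32*l^3 + 36*l^2*n - 12*l*n^2 + n^3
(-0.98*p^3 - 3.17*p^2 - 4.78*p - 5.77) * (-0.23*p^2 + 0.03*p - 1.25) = 0.2254*p^5 + 0.6997*p^4 + 2.2293*p^3 + 5.1462*p^2 + 5.8019*p + 7.2125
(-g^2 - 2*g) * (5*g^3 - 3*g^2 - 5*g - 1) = -5*g^5 - 7*g^4 + 11*g^3 + 11*g^2 + 2*g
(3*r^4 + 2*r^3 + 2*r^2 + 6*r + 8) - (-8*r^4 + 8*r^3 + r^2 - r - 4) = 11*r^4 - 6*r^3 + r^2 + 7*r + 12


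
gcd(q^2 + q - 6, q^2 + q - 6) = q^2 + q - 6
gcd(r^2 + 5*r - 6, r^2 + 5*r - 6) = r^2 + 5*r - 6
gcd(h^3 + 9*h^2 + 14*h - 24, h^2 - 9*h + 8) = h - 1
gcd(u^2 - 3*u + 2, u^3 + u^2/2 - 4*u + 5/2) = u - 1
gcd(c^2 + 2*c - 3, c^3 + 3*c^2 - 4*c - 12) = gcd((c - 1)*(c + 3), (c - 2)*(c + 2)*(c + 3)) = c + 3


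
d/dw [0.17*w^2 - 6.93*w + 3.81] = 0.34*w - 6.93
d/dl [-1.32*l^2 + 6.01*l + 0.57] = 6.01 - 2.64*l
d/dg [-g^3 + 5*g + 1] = 5 - 3*g^2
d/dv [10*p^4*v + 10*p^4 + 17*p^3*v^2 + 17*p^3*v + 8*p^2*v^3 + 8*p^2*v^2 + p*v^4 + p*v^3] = p*(10*p^3 + 34*p^2*v + 17*p^2 + 24*p*v^2 + 16*p*v + 4*v^3 + 3*v^2)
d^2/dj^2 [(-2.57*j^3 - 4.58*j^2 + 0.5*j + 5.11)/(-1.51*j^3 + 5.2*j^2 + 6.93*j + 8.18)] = (1.4210854715202e-14*j^7 + 61.2449960000001*j^6 + 154.519206*j^5 + 552.228744*j^4 + 1094.595822*j^3 - 877.091334*j^2 - 324.17274*j + 613.508426)/(3.442951*j^9 - 35.56956*j^8 + 75.087921*j^7 + 129.924506*j^6 + 40.7673569999999*j^5 - 899.162196*j^4 - 1798.346265*j^3 - 2222.364486*j^2 - 1391.108796*j - 547.343432)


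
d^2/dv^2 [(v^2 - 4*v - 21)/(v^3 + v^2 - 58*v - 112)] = 2*(v^6 - 12*v^5 + 36*v^4 + 438*v^3 + 1239*v^2 - 4746*v - 34468)/(v^9 + 3*v^8 - 171*v^7 - 683*v^6 + 9246*v^5 + 48732*v^4 - 118504*v^3 - 1092672*v^2 - 2182656*v - 1404928)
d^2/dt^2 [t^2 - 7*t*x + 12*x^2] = 2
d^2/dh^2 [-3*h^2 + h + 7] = -6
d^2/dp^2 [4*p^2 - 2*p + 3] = 8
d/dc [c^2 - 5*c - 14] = 2*c - 5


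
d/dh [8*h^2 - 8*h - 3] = 16*h - 8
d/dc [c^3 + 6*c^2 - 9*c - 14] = 3*c^2 + 12*c - 9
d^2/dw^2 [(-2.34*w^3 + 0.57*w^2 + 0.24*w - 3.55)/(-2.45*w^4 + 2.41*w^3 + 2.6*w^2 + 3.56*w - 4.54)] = (28.0916999999999*w^9 - 20.5285500000001*w^8 + 92.34099*w^7 + 691.375586*w^6 - 1432.803858*w^5 + 307.538724*w^4 + 324.114844*w^3 - 445.907328*w^2 + 702.593724*w + 142.535784)/(14.706125*w^12 - 43.398075*w^11 - 4.12996500000001*w^10 + 14.005979*w^9 + 212.25699*w^8 - 135.680688*w^7 - 152.679278*w^6 - 230.728368*w^5 + 378.420684*w^4 + 57.993556*w^3 + 11.843952*w^2 - 220.131888*w + 93.576664)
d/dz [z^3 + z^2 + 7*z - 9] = 3*z^2 + 2*z + 7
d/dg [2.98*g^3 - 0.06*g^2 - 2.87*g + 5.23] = 8.94*g^2 - 0.12*g - 2.87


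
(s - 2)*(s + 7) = s^2 + 5*s - 14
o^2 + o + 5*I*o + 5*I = (o + 1)*(o + 5*I)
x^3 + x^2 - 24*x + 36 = (x - 3)*(x - 2)*(x + 6)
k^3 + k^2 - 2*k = k*(k - 1)*(k + 2)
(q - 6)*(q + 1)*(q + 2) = q^3 - 3*q^2 - 16*q - 12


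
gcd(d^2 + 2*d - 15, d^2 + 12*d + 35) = d + 5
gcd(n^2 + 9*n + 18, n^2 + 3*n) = n + 3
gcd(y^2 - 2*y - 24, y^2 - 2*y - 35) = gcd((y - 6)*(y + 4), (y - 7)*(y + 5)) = 1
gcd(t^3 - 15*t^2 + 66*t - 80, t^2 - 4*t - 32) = t - 8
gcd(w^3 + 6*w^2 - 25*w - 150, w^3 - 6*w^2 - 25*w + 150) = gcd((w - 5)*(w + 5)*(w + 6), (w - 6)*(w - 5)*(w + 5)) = w^2 - 25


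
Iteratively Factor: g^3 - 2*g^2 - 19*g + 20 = (g - 5)*(g^2 + 3*g - 4) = (g - 5)*(g - 1)*(g + 4)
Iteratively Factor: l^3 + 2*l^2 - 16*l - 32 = (l + 4)*(l^2 - 2*l - 8) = (l + 2)*(l + 4)*(l - 4)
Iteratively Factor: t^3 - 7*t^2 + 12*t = (t)*(t^2 - 7*t + 12) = t*(t - 4)*(t - 3)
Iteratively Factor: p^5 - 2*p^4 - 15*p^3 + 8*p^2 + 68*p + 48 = (p - 3)*(p^4 + p^3 - 12*p^2 - 28*p - 16) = (p - 3)*(p + 1)*(p^3 - 12*p - 16) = (p - 4)*(p - 3)*(p + 1)*(p^2 + 4*p + 4) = (p - 4)*(p - 3)*(p + 1)*(p + 2)*(p + 2)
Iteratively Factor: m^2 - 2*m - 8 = (m + 2)*(m - 4)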